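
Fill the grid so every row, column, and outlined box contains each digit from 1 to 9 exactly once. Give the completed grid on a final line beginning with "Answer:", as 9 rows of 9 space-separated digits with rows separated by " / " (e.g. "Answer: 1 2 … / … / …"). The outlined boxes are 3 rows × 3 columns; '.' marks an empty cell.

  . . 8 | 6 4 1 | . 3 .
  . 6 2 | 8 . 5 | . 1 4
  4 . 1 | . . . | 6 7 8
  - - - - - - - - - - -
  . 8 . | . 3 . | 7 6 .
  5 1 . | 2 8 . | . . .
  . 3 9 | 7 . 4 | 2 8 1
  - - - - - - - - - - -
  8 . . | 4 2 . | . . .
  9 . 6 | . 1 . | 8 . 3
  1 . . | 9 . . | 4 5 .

Step 1. [r5c9∈{9}] r5c9 has the single candidate 9 ⇒ r5c9=9.
Step 2. [r7c3∈{3,5,7}] col 3 places 5 nowhere but r7c3. So r7c3=5.
Step 3. [r7c2∈{7}] r7c2's peers cover all but 7 ⇒ r7c2=7.
Step 4. [r9c9∈{2,6,7}] r9c9 is the only open cell in col 9 admitting 7. So r9c9=7.
Step 5. [r9c5∈{6}] nothing but 6 survives at r9c5, so r9c5=6.
Step 6. [r3c5∈{9}] r3c5's peers cover all but 9 ⇒ r3c5=9.
Step 7. [r1c7∈{5,9}] in col 7, 5 fits only at r1c7. So r1c7=5.
Step 8. [r7c6∈{3}] r7c6 has the single candidate 3 ⇒ r7c6=3.
Step 9. [r8c8∈{2}] nothing but 2 survives at r8c8, so r8c8=2.
Step 10. [r1c1∈{7}] r1c1 is down to just 7. So r1c1=7.
Step 11. [r6c5∈{5}] r6c5 is down to just 5 ⇒ r6c5=5.
Step 12. [r5c8∈{4}] only 4 remains possible at r5c8. So r5c8=4.
Step 13. [r7c8∈{9}] nothing but 9 survives at r7c8, so r7c8=9.
Step 14. [r5c6∈{6}] nothing but 6 survives at r5c6. So r5c6=6.
Step 15. [r1c2∈{9}] only 9 remains possible at r1c2. So r1c2=9.
Step 16. [r1c9∈{2}] only 2 remains possible at r1c9. So r1c9=2.
Step 17. [r4c3∈{4}] r4c3's peers cover all but 4, so r4c3=4.
Step 18. [r4c9∈{5}] nothing but 5 survives at r4c9. So r4c9=5.
Step 19. [r3c4∈{3}] only 3 remains possible at r3c4. So r3c4=3.
Step 20. [r4c1∈{2}] nothing but 2 survives at r4c1, so r4c1=2.
Step 21. [r3c6∈{2}] r3c6's peers cover all but 2. So r3c6=2.
Step 22. [r7c9∈{6}] only 6 remains possible at r7c9. So r7c9=6.
Step 23. [r9c3∈{3}] r9c3 is down to just 3. So r9c3=3.
Step 24. [r2c1∈{3}] nothing but 3 survives at r2c1. So r2c1=3.
Step 25. [r2c7∈{9}] r2c7 has the single candidate 9. So r2c7=9.
Step 26. [r2c5∈{7}] r2c5's peers cover all but 7. So r2c5=7.
Step 27. [r5c3∈{7}] only 7 remains possible at r5c3 ⇒ r5c3=7.
Step 28. [r9c2∈{2}] r9c2's peers cover all but 2, so r9c2=2.
Step 29. [r7c7∈{1}] r7c7 has the single candidate 1 ⇒ r7c7=1.
Step 30. [r9c6∈{8}] r9c6's peers cover all but 8 ⇒ r9c6=8.
Step 31. [r5c7∈{3}] r5c7 has the single candidate 3 ⇒ r5c7=3.
Step 32. [r8c4∈{5}] r8c4 is down to just 5, so r8c4=5.
Step 33. [r8c2∈{4}] r8c2's peers cover all but 4 ⇒ r8c2=4.
Step 34. [r6c1∈{6}] r6c1 has the single candidate 6, so r6c1=6.
Step 35. [r4c6∈{9}] r4c6 is down to just 9. So r4c6=9.
Step 36. [r8c6∈{7}] nothing but 7 survives at r8c6 ⇒ r8c6=7.
Step 37. [r4c4∈{1}] r4c4's peers cover all but 1. So r4c4=1.
Step 38. [r3c2∈{5}] nothing but 5 survives at r3c2, so r3c2=5.

Answer: 7 9 8 6 4 1 5 3 2 / 3 6 2 8 7 5 9 1 4 / 4 5 1 3 9 2 6 7 8 / 2 8 4 1 3 9 7 6 5 / 5 1 7 2 8 6 3 4 9 / 6 3 9 7 5 4 2 8 1 / 8 7 5 4 2 3 1 9 6 / 9 4 6 5 1 7 8 2 3 / 1 2 3 9 6 8 4 5 7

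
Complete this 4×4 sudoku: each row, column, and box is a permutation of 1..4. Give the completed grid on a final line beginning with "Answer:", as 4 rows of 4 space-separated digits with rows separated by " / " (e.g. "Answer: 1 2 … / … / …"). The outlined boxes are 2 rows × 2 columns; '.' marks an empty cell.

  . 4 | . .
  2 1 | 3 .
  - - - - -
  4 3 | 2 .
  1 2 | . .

Step 1. [r4c3∈{4}] r4c3's peers cover all but 4 ⇒ r4c3=4.
Step 2. [r3c4∈{1}] r3c4's peers cover all but 1 ⇒ r3c4=1.
Step 3. [r1c4∈{2}] r1c4's peers cover all but 2 ⇒ r1c4=2.
Step 4. [r4c4∈{3}] only 3 remains possible at r4c4. So r4c4=3.
Step 5. [r1c1∈{3}] r1c1's peers cover all but 3. So r1c1=3.
Step 6. [r1c3∈{1}] r1c3 has the single candidate 1 ⇒ r1c3=1.
Step 7. [r2c4∈{4}] r2c4 is down to just 4, so r2c4=4.

Answer: 3 4 1 2 / 2 1 3 4 / 4 3 2 1 / 1 2 4 3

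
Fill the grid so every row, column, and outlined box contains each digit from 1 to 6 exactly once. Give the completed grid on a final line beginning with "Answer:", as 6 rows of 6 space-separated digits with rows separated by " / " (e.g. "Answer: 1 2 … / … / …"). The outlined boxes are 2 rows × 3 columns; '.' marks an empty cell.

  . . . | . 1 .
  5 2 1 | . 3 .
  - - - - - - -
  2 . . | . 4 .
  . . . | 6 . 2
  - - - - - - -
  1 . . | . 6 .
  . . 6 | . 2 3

Step 1. [r6c1∈{4}] r6c1 is down to just 4. So r6c1=4.
Step 2. [r6c2∈{5}] r6c2 is down to just 5. So r6c2=5.
Step 3. [r4c1∈{3}] r4c1 has the single candidate 3, so r4c1=3.
Step 4. [r2c4∈{4}] nothing but 4 survives at r2c4 ⇒ r2c4=4.
Step 5. [r5c4∈{5}] nothing but 5 survives at r5c4, so r5c4=5.
Step 6. [r3c6∈{1,5}] 1 has one home in col 6: r3c6. So r3c6=1.
Step 7. [r1c1∈{6}] r1c1 has the single candidate 6, so r1c1=6.
Step 8. [r5c2∈{3}] only 3 remains possible at r5c2, so r5c2=3.
Step 9. [r1c2∈{4}] r1c2 is down to just 4 ⇒ r1c2=4.
Step 10. [r4c3∈{4,5}] r4c3 is the only open cell in row 4 admitting 4. So r4c3=4.
Step 11. [r5c3∈{2}] r5c3's peers cover all but 2. So r5c3=2.
Step 12. [r1c3∈{3}] r1c3's peers cover all but 3. So r1c3=3.
Step 13. [r3c4∈{3}] r3c4 has the single candidate 3. So r3c4=3.
Step 14. [r4c2∈{1}] r4c2 has the single candidate 1 ⇒ r4c2=1.
Step 15. [r3c2∈{6}] only 6 remains possible at r3c2, so r3c2=6.
Step 16. [r1c6∈{5}] r1c6 has the single candidate 5 ⇒ r1c6=5.
Step 17. [r6c4∈{1}] r6c4 is down to just 1, so r6c4=1.
Step 18. [r3c3∈{5}] nothing but 5 survives at r3c3 ⇒ r3c3=5.
Step 19. [r5c6∈{4}] r5c6 has the single candidate 4, so r5c6=4.
Step 20. [r1c4∈{2}] r1c4 has the single candidate 2 ⇒ r1c4=2.
Step 21. [r2c6∈{6}] only 6 remains possible at r2c6 ⇒ r2c6=6.
Step 22. [r4c5∈{5}] r4c5's peers cover all but 5. So r4c5=5.

Answer: 6 4 3 2 1 5 / 5 2 1 4 3 6 / 2 6 5 3 4 1 / 3 1 4 6 5 2 / 1 3 2 5 6 4 / 4 5 6 1 2 3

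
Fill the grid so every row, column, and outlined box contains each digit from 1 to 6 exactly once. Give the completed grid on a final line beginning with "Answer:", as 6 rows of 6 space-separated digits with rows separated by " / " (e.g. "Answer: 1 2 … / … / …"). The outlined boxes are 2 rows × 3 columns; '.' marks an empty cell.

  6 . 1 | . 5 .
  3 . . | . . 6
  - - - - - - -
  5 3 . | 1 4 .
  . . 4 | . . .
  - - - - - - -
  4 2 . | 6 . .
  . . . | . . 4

Step 1. [r4c1∈{1,2}] r4c1 is the only open cell in col 1 admitting 2 ⇒ r4c1=2.
Step 2. [r5c6∈{1,3,5}] col 6 places 1 nowhere but r5c6, so r5c6=1.
Step 3. [r6c4∈{2,3,5}] in box 6, 5 fits only at r6c4. So r6c4=5.
Step 4. [r4c4∈{3}] only 3 remains possible at r4c4. So r4c4=3.
Step 5. [r2c3∈{2,5}] r2c3 is the only open cell in col 3 admitting 2, so r2c3=2.
Step 6. [r5c5∈{3}] only 3 remains possible at r5c5. So r5c5=3.
Step 7. [r2c4∈{4}] r2c4 has the single candidate 4. So r2c4=4.
Step 8. [r3c3∈{6}] r3c3 has the single candidate 6 ⇒ r3c3=6.
Step 9. [r1c6∈{2,3}] in row 1, 3 fits only at r1c6. So r1c6=3.
Step 10. [r6c1∈{1}] only 1 remains possible at r6c1. So r6c1=1.
Step 11. [r4c6∈{5}] r4c6 has the single candidate 5 ⇒ r4c6=5.
Step 12. [r4c2∈{1}] nothing but 1 survives at r4c2 ⇒ r4c2=1.
Step 13. [r1c2∈{4}] r1c2 has the single candidate 4 ⇒ r1c2=4.
Step 14. [r1c4∈{2}] only 2 remains possible at r1c4 ⇒ r1c4=2.
Step 15. [r5c3∈{5}] nothing but 5 survives at r5c3. So r5c3=5.
Step 16. [r6c5∈{2}] nothing but 2 survives at r6c5. So r6c5=2.
Step 17. [r2c5∈{1}] r2c5's peers cover all but 1. So r2c5=1.
Step 18. [r3c6∈{2}] r3c6's peers cover all but 2, so r3c6=2.
Step 19. [r6c3∈{3}] nothing but 3 survives at r6c3. So r6c3=3.
Step 20. [r4c5∈{6}] r4c5 has the single candidate 6, so r4c5=6.
Step 21. [r6c2∈{6}] r6c2's peers cover all but 6, so r6c2=6.
Step 22. [r2c2∈{5}] r2c2 is down to just 5. So r2c2=5.

Answer: 6 4 1 2 5 3 / 3 5 2 4 1 6 / 5 3 6 1 4 2 / 2 1 4 3 6 5 / 4 2 5 6 3 1 / 1 6 3 5 2 4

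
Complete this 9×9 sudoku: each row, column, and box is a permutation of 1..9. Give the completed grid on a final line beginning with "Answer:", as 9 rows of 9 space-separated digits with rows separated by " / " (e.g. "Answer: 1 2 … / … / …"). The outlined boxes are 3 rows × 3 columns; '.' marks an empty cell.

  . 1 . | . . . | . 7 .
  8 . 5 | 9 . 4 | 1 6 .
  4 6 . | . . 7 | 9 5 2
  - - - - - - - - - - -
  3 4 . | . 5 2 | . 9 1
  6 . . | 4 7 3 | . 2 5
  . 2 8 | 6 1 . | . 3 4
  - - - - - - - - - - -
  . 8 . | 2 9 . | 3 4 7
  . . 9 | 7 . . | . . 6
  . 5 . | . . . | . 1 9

Step 1. [r1c9∈{3,8}] in col 9, 8 fits only at r1c9, so r1c9=8.
Step 2. [r3c3∈{3}] nothing but 3 survives at r3c3 ⇒ r3c3=3.
Step 3. [r7c6∈{1,5,6}] in row 7, 5 fits only at r7c6, so r7c6=5.
Step 4. [r9c3∈{2,4,6,7}] 4 has one home in col 3: r9c3 ⇒ r9c3=4.
Step 5. [r8c8∈{8}] r8c8 has the single candidate 8 ⇒ r8c8=8.
Step 6. [r9c6∈{6,8}] in col 6, 8 fits only at r9c6, so r9c6=8.
Step 7. [r9c4∈{3}] nothing but 3 survives at r9c4 ⇒ r9c4=3.
Step 8. [r1c5∈{2,3,6}] 3 has one home in row 1: r1c5. So r1c5=3.
Step 9. [r4c7∈{6,7,8}] r4c7 is the only open cell in row 4 admitting 6 ⇒ r4c7=6.
Step 10. [r6c1∈{5,7,9}] in row 6, 5 fits only at r6c1. So r6c1=5.
Step 11. [r7c1∈{1}] nothing but 1 survives at r7c1 ⇒ r7c1=1.
Step 12. [r8c1∈{2}] r8c1 is down to just 2 ⇒ r8c1=2.
Step 13. [r3c5∈{8}] r3c5 is down to just 8, so r3c5=8.
Step 14. [r5c2∈{9}] r5c2's peers cover all but 9 ⇒ r5c2=9.
Step 15. [r9c7∈{2}] only 2 remains possible at r9c7. So r9c7=2.
Step 16. [r1c6∈{6}] r1c6 is down to just 6, so r1c6=6.
Step 17. [r2c2∈{7}] r2c2 has the single candidate 7. So r2c2=7.
Step 18. [r2c5∈{2}] only 2 remains possible at r2c5 ⇒ r2c5=2.
Step 19. [r1c1∈{9}] only 9 remains possible at r1c1 ⇒ r1c1=9.
Step 20. [r8c5∈{4}] only 4 remains possible at r8c5 ⇒ r8c5=4.
Step 21. [r4c4∈{8}] r4c4 has the single candidate 8, so r4c4=8.
Step 22. [r8c6∈{1}] r8c6 is down to just 1. So r8c6=1.
Step 23. [r4c3∈{7}] r4c3 has the single candidate 7. So r4c3=7.
Step 24. [r1c7∈{4}] r1c7 is down to just 4. So r1c7=4.
Step 25. [r6c7∈{7}] r6c7 is down to just 7. So r6c7=7.
Step 26. [r6c6∈{9}] nothing but 9 survives at r6c6. So r6c6=9.
Step 27. [r1c4∈{5}] r1c4's peers cover all but 5. So r1c4=5.
Step 28. [r9c1∈{7}] r9c1's peers cover all but 7 ⇒ r9c1=7.
Step 29. [r2c9∈{3}] r2c9's peers cover all but 3 ⇒ r2c9=3.
Step 30. [r8c7∈{5}] r8c7 is down to just 5 ⇒ r8c7=5.
Step 31. [r7c3∈{6}] r7c3 has the single candidate 6. So r7c3=6.
Step 32. [r5c7∈{8}] r5c7's peers cover all but 8 ⇒ r5c7=8.
Step 33. [r3c4∈{1}] only 1 remains possible at r3c4 ⇒ r3c4=1.
Step 34. [r9c5∈{6}] only 6 remains possible at r9c5. So r9c5=6.
Step 35. [r5c3∈{1}] r5c3 has the single candidate 1 ⇒ r5c3=1.
Step 36. [r1c3∈{2}] r1c3 has the single candidate 2. So r1c3=2.
Step 37. [r8c2∈{3}] r8c2 is down to just 3 ⇒ r8c2=3.

Answer: 9 1 2 5 3 6 4 7 8 / 8 7 5 9 2 4 1 6 3 / 4 6 3 1 8 7 9 5 2 / 3 4 7 8 5 2 6 9 1 / 6 9 1 4 7 3 8 2 5 / 5 2 8 6 1 9 7 3 4 / 1 8 6 2 9 5 3 4 7 / 2 3 9 7 4 1 5 8 6 / 7 5 4 3 6 8 2 1 9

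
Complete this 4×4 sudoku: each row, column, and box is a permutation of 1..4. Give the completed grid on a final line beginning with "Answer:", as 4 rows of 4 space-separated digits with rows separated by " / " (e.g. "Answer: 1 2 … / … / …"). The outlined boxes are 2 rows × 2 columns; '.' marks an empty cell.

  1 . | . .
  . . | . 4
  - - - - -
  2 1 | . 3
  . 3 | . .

Step 1. [r1c4∈{2}] r1c4's peers cover all but 2 ⇒ r1c4=2.
Step 2. [r2c3∈{1,3}] in row 2, 1 fits only at r2c3 ⇒ r2c3=1.
Step 3. [r3c3∈{4}] nothing but 4 survives at r3c3, so r3c3=4.
Step 4. [r4c4∈{1}] r4c4 is down to just 1 ⇒ r4c4=1.
Step 5. [r2c2∈{2}] nothing but 2 survives at r2c2, so r2c2=2.
Step 6. [r2c1∈{3}] nothing but 3 survives at r2c1 ⇒ r2c1=3.
Step 7. [r4c3∈{2}] r4c3 has the single candidate 2, so r4c3=2.
Step 8. [r4c1∈{4}] r4c1's peers cover all but 4. So r4c1=4.
Step 9. [r1c2∈{4}] only 4 remains possible at r1c2 ⇒ r1c2=4.
Step 10. [r1c3∈{3}] nothing but 3 survives at r1c3, so r1c3=3.

Answer: 1 4 3 2 / 3 2 1 4 / 2 1 4 3 / 4 3 2 1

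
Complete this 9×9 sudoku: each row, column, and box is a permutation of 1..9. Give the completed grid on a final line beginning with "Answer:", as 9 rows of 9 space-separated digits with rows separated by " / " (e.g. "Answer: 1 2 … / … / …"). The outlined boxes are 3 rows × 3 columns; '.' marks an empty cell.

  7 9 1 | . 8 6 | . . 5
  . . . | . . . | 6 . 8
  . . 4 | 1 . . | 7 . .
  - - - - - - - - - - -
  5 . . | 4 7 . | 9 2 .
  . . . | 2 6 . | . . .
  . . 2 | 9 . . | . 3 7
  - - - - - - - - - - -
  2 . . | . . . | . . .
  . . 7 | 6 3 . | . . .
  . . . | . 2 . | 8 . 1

Step 1. [r2c1∈{3}] r2c1 has the single candidate 3 ⇒ r2c1=3.
Step 2. [r3c8∈{9}] nothing but 9 survives at r3c8. So r3c8=9.
Step 3. [r5c8∈{1,4,5,8}] 8 has one home in col 8: r5c8 ⇒ r5c8=8.
Step 4. [r2c3∈{5}] r2c3 is down to just 5. So r2c3=5.
Step 5. [r7c4∈{5,7,8}] r7c4 is the only open cell in col 4 admitting 8, so r7c4=8.
Step 6. [r9c4∈{5,7}] across col 4, 5 lands solely at r9c4 ⇒ r9c4=5.
Step 7. [r5c9∈{4}] nothing but 4 survives at r5c9, so r5c9=4.
Step 8. [r4c3∈{3,6,8}] in col 3, 8 fits only at r4c3, so r4c3=8.
Step 9. [r1c8∈{4}] r1c8's peers cover all but 4 ⇒ r1c8=4.
Step 10. [r8c8∈{5}] r8c8's peers cover all but 5. So r8c8=5.
Step 11. [r7c2∈{1,3,4,5,6}] 5 has one home in row 7: r7c2, so r7c2=5.
Step 12. [r1c7∈{2,3}] across row 1, 2 lands solely at r1c7, so r1c7=2.
Step 13. [r8c7∈{4}] nothing but 4 survives at r8c7. So r8c7=4.
Step 14. [r6c6∈{1,5,8}] row 6 places 8 nowhere but r6c6 ⇒ r6c6=8.
Step 15. [r3c9∈{3}] only 3 remains possible at r3c9, so r3c9=3.
Step 16. [r5c2∈{1,3,7}] r5c2 is the only open cell in row 5 admitting 7, so r5c2=7.
Step 17. [r3c5∈{5}] nothing but 5 survives at r3c5, so r3c5=5.
Step 18. [r6c5∈{1}] only 1 remains possible at r6c5. So r6c5=1.
Step 19. [r4c2∈{1,3,6}] in row 4, 1 fits only at r4c2. So r4c2=1.
Step 20. [r9c2∈{3,4,6}] r9c2 is the only open cell in col 2 admitting 3 ⇒ r9c2=3.
Step 21. [r7c6∈{1,4,7,9}] 1 has one home in row 7: r7c6 ⇒ r7c6=1.
Step 22. [r8c6∈{9}] r8c6 is down to just 9. So r8c6=9.
Step 23. [r9c1∈{4,6,9}] 4 has one home in box 7: r9c1. So r9c1=4.
Step 24. [r2c6∈{2,4,7}] r2c6 is the only open cell in col 6 admitting 4 ⇒ r2c6=4.
Step 25. [r9c3∈{6,9}] in row 9, 9 fits only at r9c3 ⇒ r9c3=9.
Step 26. [r9c8∈{6,7}] row 9 places 6 nowhere but r9c8, so r9c8=6.
Step 27. [r6c1∈{6}] only 6 remains possible at r6c1, so r6c1=6.
Step 28. [r5c6∈{3,5}] r5c6 is the only open cell in col 6 admitting 5 ⇒ r5c6=5.
Step 29. [r3c2∈{2,6,8}] across row 3, 6 lands solely at r3c2 ⇒ r3c2=6.
Step 30. [r3c1∈{8}] nothing but 8 survives at r3c1, so r3c1=8.
Step 31. [r7c8∈{7}] r7c8 has the single candidate 7 ⇒ r7c8=7.
Step 32. [r7c5∈{4}] nothing but 4 survives at r7c5 ⇒ r7c5=4.
Step 33. [r4c6∈{3}] r4c6's peers cover all but 3. So r4c6=3.
Step 34. [r6c2∈{4}] only 4 remains possible at r6c2 ⇒ r6c2=4.
Step 35. [r7c9∈{9}] only 9 remains possible at r7c9. So r7c9=9.
Step 36. [r5c3∈{3}] r5c3's peers cover all but 3, so r5c3=3.
Step 37. [r2c2∈{2}] nothing but 2 survives at r2c2, so r2c2=2.
Step 38. [r9c6∈{7}] nothing but 7 survives at r9c6 ⇒ r9c6=7.
Step 39. [r2c8∈{1}] only 1 remains possible at r2c8, so r2c8=1.
Step 40. [r3c6∈{2}] r3c6 is down to just 2, so r3c6=2.
Step 41. [r6c7∈{5}] only 5 remains possible at r6c7, so r6c7=5.
Step 42. [r8c2∈{8}] r8c2 has the single candidate 8. So r8c2=8.
Step 43. [r5c1∈{9}] nothing but 9 survives at r5c1. So r5c1=9.
Step 44. [r8c9∈{2}] nothing but 2 survives at r8c9. So r8c9=2.
Step 45. [r2c5∈{9}] only 9 remains possible at r2c5. So r2c5=9.
Step 46. [r8c1∈{1}] r8c1 has the single candidate 1 ⇒ r8c1=1.
Step 47. [r2c4∈{7}] nothing but 7 survives at r2c4. So r2c4=7.
Step 48. [r5c7∈{1}] r5c7's peers cover all but 1, so r5c7=1.
Step 49. [r7c3∈{6}] nothing but 6 survives at r7c3 ⇒ r7c3=6.
Step 50. [r4c9∈{6}] r4c9 is down to just 6, so r4c9=6.
Step 51. [r7c7∈{3}] only 3 remains possible at r7c7 ⇒ r7c7=3.
Step 52. [r1c4∈{3}] only 3 remains possible at r1c4 ⇒ r1c4=3.

Answer: 7 9 1 3 8 6 2 4 5 / 3 2 5 7 9 4 6 1 8 / 8 6 4 1 5 2 7 9 3 / 5 1 8 4 7 3 9 2 6 / 9 7 3 2 6 5 1 8 4 / 6 4 2 9 1 8 5 3 7 / 2 5 6 8 4 1 3 7 9 / 1 8 7 6 3 9 4 5 2 / 4 3 9 5 2 7 8 6 1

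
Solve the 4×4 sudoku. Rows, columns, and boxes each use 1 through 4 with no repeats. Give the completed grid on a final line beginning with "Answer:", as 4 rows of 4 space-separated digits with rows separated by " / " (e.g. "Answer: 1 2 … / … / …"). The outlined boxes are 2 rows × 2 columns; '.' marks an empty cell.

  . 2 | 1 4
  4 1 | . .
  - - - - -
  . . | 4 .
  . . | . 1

Step 1. [r3c2∈{3}] r3c2's peers cover all but 3 ⇒ r3c2=3.
Step 2. [r3c4∈{2}] only 2 remains possible at r3c4, so r3c4=2.
Step 3. [r2c3∈{2,3}] in row 2, 2 fits only at r2c3. So r2c3=2.
Step 4. [r3c1∈{1}] r3c1 has the single candidate 1 ⇒ r3c1=1.
Step 5. [r4c1∈{2}] r4c1's peers cover all but 2, so r4c1=2.
Step 6. [r1c1∈{3}] nothing but 3 survives at r1c1. So r1c1=3.
Step 7. [r4c3∈{3}] nothing but 3 survives at r4c3. So r4c3=3.
Step 8. [r2c4∈{3}] nothing but 3 survives at r2c4, so r2c4=3.
Step 9. [r4c2∈{4}] r4c2 is down to just 4, so r4c2=4.

Answer: 3 2 1 4 / 4 1 2 3 / 1 3 4 2 / 2 4 3 1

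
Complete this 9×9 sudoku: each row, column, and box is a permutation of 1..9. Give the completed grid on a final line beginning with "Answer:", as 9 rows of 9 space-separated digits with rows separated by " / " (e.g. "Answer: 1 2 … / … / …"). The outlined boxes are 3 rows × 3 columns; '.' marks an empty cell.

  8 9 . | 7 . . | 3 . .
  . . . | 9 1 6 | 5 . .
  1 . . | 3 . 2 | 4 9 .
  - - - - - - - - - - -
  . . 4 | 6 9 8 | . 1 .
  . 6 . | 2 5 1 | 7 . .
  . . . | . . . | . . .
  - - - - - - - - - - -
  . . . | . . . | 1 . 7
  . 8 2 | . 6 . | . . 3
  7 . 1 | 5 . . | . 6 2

Step 1. [r4c2∈{2,3,5,7}] in row 4, 7 fits only at r4c2 ⇒ r4c2=7.
Step 2. [r4c1∈{2,3,5}] in row 4, 3 fits only at r4c1 ⇒ r4c1=3.
Step 3. [r6c4∈{4}] r6c4 is down to just 4, so r6c4=4.
Step 4. [r5c1∈{9}] nothing but 9 survives at r5c1, so r5c1=9.
Step 5. [r3c2∈{5}] r3c2's peers cover all but 5, so r3c2=5.
Step 6. [r6c7∈{2,6,8,9}] in col 7, 6 fits only at r6c7. So r6c7=6.
Step 7. [r2c9∈{8}] only 8 remains possible at r2c9 ⇒ r2c9=8.
Step 8. [r7c3∈{3,5,6,9}] across col 3, 9 lands solely at r7c3. So r7c3=9.
Step 9. [r6c3∈{5,8}] 5 has one home in col 3: r6c3 ⇒ r6c3=5.
Step 10. [r6c8∈{2,3,8}] r6c8 is the only open cell in row 6 admitting 8 ⇒ r6c8=8.
Step 11. [r1c5∈{4}] only 4 remains possible at r1c5. So r1c5=4.
Step 12. [r8c6∈{4,7,9}] across row 8, 7 lands solely at r8c6, so r8c6=7.
Step 13. [r6c6∈{3}] nothing but 3 survives at r6c6. So r6c6=3.
Step 14. [r7c6∈{4}] r7c6 has the single candidate 4, so r7c6=4.
Step 15. [r8c8∈{4,5}] across box 9, 4 lands solely at r8c8. So r8c8=4.
Step 16. [r7c2∈{3}] r7c2's peers cover all but 3, so r7c2=3.
Step 17. [r3c9∈{6}] nothing but 6 survives at r3c9, so r3c9=6.
Step 18. [r2c8∈{2,7}] r2c8 is the only open cell in col 8 admitting 7, so r2c8=7.
Step 19. [r3c5∈{8}] nothing but 8 survives at r3c5, so r3c5=8.
Step 20. [r2c1∈{2,4}] 4 has one home in col 1: r2c1. So r2c1=4.
Step 21. [r7c1∈{5,6}] 6 has one home in row 7: r7c1, so r7c1=6.
Step 22. [r6c2∈{1,2}] r6c2 is the only open cell in row 6 admitting 1 ⇒ r6c2=1.
Step 23. [r9c6∈{9}] r9c6's peers cover all but 9. So r9c6=9.
Step 24. [r6c5∈{7}] nothing but 7 survives at r6c5 ⇒ r6c5=7.
Step 25. [r9c7∈{8}] r9c7 has the single candidate 8, so r9c7=8.
Step 26. [r5c3∈{8}] nothing but 8 survives at r5c3. So r5c3=8.
Step 27. [r1c3∈{6}] only 6 remains possible at r1c3 ⇒ r1c3=6.
Step 28. [r5c9∈{4}] r5c9 has the single candidate 4 ⇒ r5c9=4.
Step 29. [r8c7∈{9}] nothing but 9 survives at r8c7. So r8c7=9.
Step 30. [r2c3∈{3}] only 3 remains possible at r2c3, so r2c3=3.
Step 31. [r7c4∈{8}] r7c4 has the single candidate 8 ⇒ r7c4=8.
Step 32. [r1c8∈{2}] nothing but 2 survives at r1c8. So r1c8=2.
Step 33. [r1c9∈{1}] r1c9's peers cover all but 1 ⇒ r1c9=1.
Step 34. [r7c5∈{2}] nothing but 2 survives at r7c5 ⇒ r7c5=2.
Step 35. [r9c5∈{3}] only 3 remains possible at r9c5. So r9c5=3.
Step 36. [r6c1∈{2}] nothing but 2 survives at r6c1 ⇒ r6c1=2.
Step 37. [r8c1∈{5}] nothing but 5 survives at r8c1, so r8c1=5.
Step 38. [r7c8∈{5}] r7c8 has the single candidate 5. So r7c8=5.
Step 39. [r2c2∈{2}] r2c2 is down to just 2, so r2c2=2.
Step 40. [r5c8∈{3}] r5c8's peers cover all but 3, so r5c8=3.
Step 41. [r9c2∈{4}] only 4 remains possible at r9c2. So r9c2=4.
Step 42. [r4c9∈{5}] only 5 remains possible at r4c9, so r4c9=5.
Step 43. [r4c7∈{2}] r4c7 is down to just 2. So r4c7=2.
Step 44. [r3c3∈{7}] nothing but 7 survives at r3c3, so r3c3=7.
Step 45. [r1c6∈{5}] only 5 remains possible at r1c6, so r1c6=5.
Step 46. [r6c9∈{9}] r6c9 is down to just 9, so r6c9=9.
Step 47. [r8c4∈{1}] only 1 remains possible at r8c4 ⇒ r8c4=1.

Answer: 8 9 6 7 4 5 3 2 1 / 4 2 3 9 1 6 5 7 8 / 1 5 7 3 8 2 4 9 6 / 3 7 4 6 9 8 2 1 5 / 9 6 8 2 5 1 7 3 4 / 2 1 5 4 7 3 6 8 9 / 6 3 9 8 2 4 1 5 7 / 5 8 2 1 6 7 9 4 3 / 7 4 1 5 3 9 8 6 2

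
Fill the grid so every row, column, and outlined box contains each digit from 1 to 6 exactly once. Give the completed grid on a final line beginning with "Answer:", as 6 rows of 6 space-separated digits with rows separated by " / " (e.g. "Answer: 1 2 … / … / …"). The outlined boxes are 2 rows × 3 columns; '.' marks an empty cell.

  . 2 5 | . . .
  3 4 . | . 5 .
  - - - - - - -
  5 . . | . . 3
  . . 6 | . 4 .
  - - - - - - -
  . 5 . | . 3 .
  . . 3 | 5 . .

Step 1. [r3c2∈{1}] nothing but 1 survives at r3c2. So r3c2=1.
Step 2. [r1c1∈{1,6}] box 1 places 6 nowhere but r1c1, so r1c1=6.
Step 3. [r1c5∈{1}] only 1 remains possible at r1c5. So r1c5=1.
Step 4. [r4c1∈{2}] r4c1's peers cover all but 2, so r4c1=2.
Step 5. [r5c3∈{1,2,4}] across col 3, 2 lands solely at r5c3 ⇒ r5c3=2.
Step 6. [r1c6∈{4}] r1c6 is down to just 4. So r1c6=4.
Step 7. [r5c4∈{1,4,6}] col 4 places 4 nowhere but r5c4, so r5c4=4.
Step 8. [r5c6∈{1,6}] across row 5, 6 lands solely at r5c6 ⇒ r5c6=6.
Step 9. [r6c6∈{1,2}] 1 has one home in box 6: r6c6 ⇒ r6c6=1.
Step 10. [r3c5∈{2,6}] r3c5 is the only open cell in col 5 admitting 6, so r3c5=6.
Step 11. [r2c6∈{2}] r2c6 is down to just 2, so r2c6=2.
Step 12. [r2c3∈{1}] r2c3 has the single candidate 1, so r2c3=1.
Step 13. [r6c5∈{2}] r6c5's peers cover all but 2 ⇒ r6c5=2.
Step 14. [r1c4∈{3}] r1c4 is down to just 3. So r1c4=3.
Step 15. [r4c6∈{5}] r4c6 has the single candidate 5. So r4c6=5.
Step 16. [r6c1∈{4}] nothing but 4 survives at r6c1. So r6c1=4.
Step 17. [r3c3∈{4}] r3c3 is down to just 4 ⇒ r3c3=4.
Step 18. [r6c2∈{6}] r6c2 has the single candidate 6, so r6c2=6.
Step 19. [r4c2∈{3}] nothing but 3 survives at r4c2 ⇒ r4c2=3.
Step 20. [r4c4∈{1}] r4c4 is down to just 1. So r4c4=1.
Step 21. [r3c4∈{2}] r3c4 is down to just 2 ⇒ r3c4=2.
Step 22. [r2c4∈{6}] r2c4 has the single candidate 6 ⇒ r2c4=6.
Step 23. [r5c1∈{1}] nothing but 1 survives at r5c1, so r5c1=1.

Answer: 6 2 5 3 1 4 / 3 4 1 6 5 2 / 5 1 4 2 6 3 / 2 3 6 1 4 5 / 1 5 2 4 3 6 / 4 6 3 5 2 1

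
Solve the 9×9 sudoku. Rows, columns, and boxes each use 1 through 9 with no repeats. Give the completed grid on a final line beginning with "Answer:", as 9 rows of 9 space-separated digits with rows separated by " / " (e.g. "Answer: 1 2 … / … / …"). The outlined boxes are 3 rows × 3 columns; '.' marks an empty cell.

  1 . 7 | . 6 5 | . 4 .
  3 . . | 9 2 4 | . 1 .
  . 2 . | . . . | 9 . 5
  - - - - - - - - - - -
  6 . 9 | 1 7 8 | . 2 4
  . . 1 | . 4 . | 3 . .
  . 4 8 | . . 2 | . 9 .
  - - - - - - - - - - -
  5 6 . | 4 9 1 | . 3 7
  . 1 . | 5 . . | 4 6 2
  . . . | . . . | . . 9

Step 1. [r9c4∈{2,3,6,7,8}] col 4 places 2 nowhere but r9c4 ⇒ r9c4=2.
Step 2. [r6c1∈{7}] r6c1 has the single candidate 7 ⇒ r6c1=7.
Step 3. [r7c7∈{8}] r7c7's peers cover all but 8 ⇒ r7c7=8.
Step 4. [r4c7∈{5}] nothing but 5 survives at r4c7, so r4c7=5.
Step 5. [r3c4∈{3,7,8}] in col 4, 7 fits only at r3c4 ⇒ r3c4=7.
Step 6. [r3c8∈{8}] r3c8 is down to just 8, so r3c8=8.
Step 7. [r3c6∈{3}] r3c6's peers cover all but 3. So r3c6=3.
Step 8. [r2c9∈{6}] r2c9's peers cover all but 6 ⇒ r2c9=6.
Step 9. [r2c2∈{5,8}] row 2 places 8 nowhere but r2c2 ⇒ r2c2=8.
Step 10. [r8c3∈{3}] only 3 remains possible at r8c3 ⇒ r8c3=3.
Step 11. [r9c5∈{3,8}] in row 9, 3 fits only at r9c5. So r9c5=3.
Step 12. [r6c7∈{1,6}] in col 7, 6 fits only at r6c7 ⇒ r6c7=6.
Step 13. [r9c6∈{6,7}] across row 9, 6 lands solely at r9c6. So r9c6=6.
Step 14. [r9c1∈{4,8}] in row 9, 8 fits only at r9c1, so r9c1=8.
Step 15. [r3c3∈{4,6}] row 3 places 6 nowhere but r3c3. So r3c3=6.
Step 16. [r5c2∈{5}] only 5 remains possible at r5c2. So r5c2=5.
Step 17. [r8c1∈{9}] nothing but 9 survives at r8c1, so r8c1=9.
Step 18. [r3c1∈{4}] nothing but 4 survives at r3c1. So r3c1=4.
Step 19. [r9c2∈{7}] nothing but 7 survives at r9c2, so r9c2=7.
Step 20. [r8c5∈{8}] r8c5 has the single candidate 8. So r8c5=8.
Step 21. [r5c4∈{6}] r5c4 has the single candidate 6, so r5c4=6.
Step 22. [r6c5∈{5}] nothing but 5 survives at r6c5 ⇒ r6c5=5.
Step 23. [r9c7∈{1}] r9c7 has the single candidate 1, so r9c7=1.
Step 24. [r1c4∈{8}] nothing but 8 survives at r1c4 ⇒ r1c4=8.
Step 25. [r6c9∈{1}] nothing but 1 survives at r6c9. So r6c9=1.
Step 26. [r4c2∈{3}] only 3 remains possible at r4c2, so r4c2=3.
Step 27. [r3c5∈{1}] r3c5's peers cover all but 1. So r3c5=1.
Step 28. [r6c4∈{3}] r6c4 is down to just 3 ⇒ r6c4=3.
Step 29. [r7c3∈{2}] r7c3 has the single candidate 2, so r7c3=2.
Step 30. [r5c1∈{2}] r5c1 has the single candidate 2, so r5c1=2.
Step 31. [r2c3∈{5}] r2c3 has the single candidate 5. So r2c3=5.
Step 32. [r2c7∈{7}] r2c7 is down to just 7 ⇒ r2c7=7.
Step 33. [r9c8∈{5}] r9c8's peers cover all but 5. So r9c8=5.
Step 34. [r1c9∈{3}] r1c9 has the single candidate 3, so r1c9=3.
Step 35. [r5c9∈{8}] r5c9 has the single candidate 8, so r5c9=8.
Step 36. [r9c3∈{4}] r9c3 is down to just 4 ⇒ r9c3=4.
Step 37. [r8c6∈{7}] r8c6's peers cover all but 7. So r8c6=7.
Step 38. [r5c6∈{9}] r5c6 has the single candidate 9. So r5c6=9.
Step 39. [r1c2∈{9}] r1c2's peers cover all but 9 ⇒ r1c2=9.
Step 40. [r1c7∈{2}] r1c7 has the single candidate 2 ⇒ r1c7=2.
Step 41. [r5c8∈{7}] r5c8 has the single candidate 7 ⇒ r5c8=7.

Answer: 1 9 7 8 6 5 2 4 3 / 3 8 5 9 2 4 7 1 6 / 4 2 6 7 1 3 9 8 5 / 6 3 9 1 7 8 5 2 4 / 2 5 1 6 4 9 3 7 8 / 7 4 8 3 5 2 6 9 1 / 5 6 2 4 9 1 8 3 7 / 9 1 3 5 8 7 4 6 2 / 8 7 4 2 3 6 1 5 9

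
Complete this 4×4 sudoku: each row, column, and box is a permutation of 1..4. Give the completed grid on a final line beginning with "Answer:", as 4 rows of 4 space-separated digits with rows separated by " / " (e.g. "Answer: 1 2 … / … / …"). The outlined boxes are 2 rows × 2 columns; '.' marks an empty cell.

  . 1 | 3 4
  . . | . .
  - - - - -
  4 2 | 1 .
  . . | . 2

Step 1. [r4c2∈{3}] r4c2 has the single candidate 3, so r4c2=3.
Step 2. [r2c1∈{2,3}] 3 has one home in row 2: r2c1. So r2c1=3.
Step 3. [r2c3∈{2}] r2c3 has the single candidate 2, so r2c3=2.
Step 4. [r1c1∈{2}] nothing but 2 survives at r1c1, so r1c1=2.
Step 5. [r4c3∈{4}] r4c3 is down to just 4 ⇒ r4c3=4.
Step 6. [r2c2∈{4}] nothing but 4 survives at r2c2, so r2c2=4.
Step 7. [r4c1∈{1}] nothing but 1 survives at r4c1, so r4c1=1.
Step 8. [r3c4∈{3}] r3c4's peers cover all but 3, so r3c4=3.
Step 9. [r2c4∈{1}] nothing but 1 survives at r2c4 ⇒ r2c4=1.

Answer: 2 1 3 4 / 3 4 2 1 / 4 2 1 3 / 1 3 4 2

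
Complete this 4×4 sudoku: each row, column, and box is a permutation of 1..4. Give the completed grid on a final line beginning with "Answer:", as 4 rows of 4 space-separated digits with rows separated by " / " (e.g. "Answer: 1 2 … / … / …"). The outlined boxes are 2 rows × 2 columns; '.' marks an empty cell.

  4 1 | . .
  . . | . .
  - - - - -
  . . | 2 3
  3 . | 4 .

Step 1. [r2c2∈{2,3}] across col 2, 3 lands solely at r2c2 ⇒ r2c2=3.
Step 2. [r2c4∈{1,2,4}] r2c4 is the only open cell in row 2 admitting 4. So r2c4=4.
Step 3. [r1c4∈{2}] nothing but 2 survives at r1c4 ⇒ r1c4=2.
Step 4. [r4c4∈{1}] nothing but 1 survives at r4c4. So r4c4=1.
Step 5. [r4c2∈{2}] only 2 remains possible at r4c2, so r4c2=2.
Step 6. [r2c3∈{1}] r2c3 is down to just 1 ⇒ r2c3=1.
Step 7. [r3c2∈{4}] r3c2 is down to just 4, so r3c2=4.
Step 8. [r3c1∈{1}] r3c1's peers cover all but 1. So r3c1=1.
Step 9. [r2c1∈{2}] r2c1's peers cover all but 2, so r2c1=2.
Step 10. [r1c3∈{3}] r1c3's peers cover all but 3, so r1c3=3.

Answer: 4 1 3 2 / 2 3 1 4 / 1 4 2 3 / 3 2 4 1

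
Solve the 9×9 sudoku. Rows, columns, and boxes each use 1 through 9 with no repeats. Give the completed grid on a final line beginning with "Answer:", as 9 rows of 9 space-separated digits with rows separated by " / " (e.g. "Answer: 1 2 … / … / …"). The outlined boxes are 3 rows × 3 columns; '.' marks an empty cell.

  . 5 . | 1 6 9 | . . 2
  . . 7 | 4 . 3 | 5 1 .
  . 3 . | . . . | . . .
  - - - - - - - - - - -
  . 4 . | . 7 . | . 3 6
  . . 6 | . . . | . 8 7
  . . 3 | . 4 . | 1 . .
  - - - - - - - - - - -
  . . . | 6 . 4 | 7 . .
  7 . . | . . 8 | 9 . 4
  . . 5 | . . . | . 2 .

Step 1. [r9c1∈{1,3,4,6,8,9}] r9c1 is the only open cell in row 9 admitting 4, so r9c1=4.
Step 2. [r1c1∈{8}] r1c1's peers cover all but 8, so r1c1=8.
Step 3. [r4c7∈{2}] r4c7's peers cover all but 2, so r4c7=2.
Step 4. [r7c1∈{1,2,3,9}] across col 1, 3 lands solely at r7c1, so r7c1=3.
Step 5. [r9c9∈{1,3,8}] in col 9, 3 fits only at r9c9, so r9c9=3.
Step 6. [r7c9∈{1,5,8}] across col 9, 1 lands solely at r7c9 ⇒ r7c9=1.
Step 7. [r6c9∈{5,9}] 5 has one home in col 9: r6c9, so r6c9=5.
Step 8. [r6c8∈{9}] only 9 remains possible at r6c8, so r6c8=9.
Step 9. [r6c1∈{2}] r6c1 is down to just 2. So r6c1=2.
Step 10. [r1c3∈{4}] r1c3's peers cover all but 4 ⇒ r1c3=4.
Step 11. [r6c4∈{8}] only 8 remains possible at r6c4. So r6c4=8.
Step 12. [r3c8∈{4,6,7}] in col 8, 4 fits only at r3c8. So r3c8=4.
Step 13. [r3c7∈{6,8}] 6 has one home in box 3: r3c7 ⇒ r3c7=6.
Step 14. [r9c2∈{1,6,8,9}] across row 9, 6 lands solely at r9c2 ⇒ r9c2=6.
Step 15. [r7c2∈{2,8,9}] across col 2, 8 lands solely at r7c2. So r7c2=8.
Step 16. [r7c3∈{2,9}] in box 7, 9 fits only at r7c3. So r7c3=9.
Step 17. [r7c5∈{2,5}] row 7 places 2 nowhere but r7c5. So r7c5=2.
Step 18. [r2c2∈{2,9}] r2c2 is the only open cell in row 2 admitting 2, so r2c2=2.
Step 19. [r5c2∈{1,9}] col 2 places 9 nowhere but r5c2. So r5c2=9.
Step 20. [r3c3∈{1}] nothing but 1 survives at r3c3. So r3c3=1.
Step 21. [r9c5∈{1,9}] in col 5, 9 fits only at r9c5. So r9c5=9.
Step 22. [r9c6∈{1,7}] in row 9, 1 fits only at r9c6 ⇒ r9c6=1.
Step 23. [r4c6∈{5}] r4c6 has the single candidate 5. So r4c6=5.
Step 24. [r3c6∈{2,7}] in col 6, 7 fits only at r3c6. So r3c6=7.
Step 25. [r5c5∈{1,3}] in col 5, 1 fits only at r5c5, so r5c5=1.
Step 26. [r8c5∈{3,5}] 3 has one home in col 5: r8c5, so r8c5=3.
Step 27. [r3c5∈{5,8}] r3c5 is the only open cell in col 5 admitting 5 ⇒ r3c5=5.
Step 28. [r3c1∈{9}] r3c1 is down to just 9. So r3c1=9.
Step 29. [r2c5∈{8}] nothing but 8 survives at r2c5, so r2c5=8.
Step 30. [r5c4∈{2,3}] across row 5, 3 lands solely at r5c4. So r5c4=3.
Step 31. [r7c8∈{5}] nothing but 5 survives at r7c8 ⇒ r7c8=5.
Step 32. [r3c4∈{2}] nothing but 2 survives at r3c4, so r3c4=2.
Step 33. [r9c4∈{7}] only 7 remains possible at r9c4. So r9c4=7.
Step 34. [r2c1∈{6}] r2c1 is down to just 6. So r2c1=6.
Step 35. [r5c1∈{5}] only 5 remains possible at r5c1, so r5c1=5.
Step 36. [r6c6∈{6}] only 6 remains possible at r6c6. So r6c6=6.
Step 37. [r8c4∈{5}] nothing but 5 survives at r8c4 ⇒ r8c4=5.
Step 38. [r5c6∈{2}] r5c6 is down to just 2, so r5c6=2.
Step 39. [r8c3∈{2}] only 2 remains possible at r8c3 ⇒ r8c3=2.
Step 40. [r6c2∈{7}] r6c2 is down to just 7, so r6c2=7.
Step 41. [r4c3∈{8}] only 8 remains possible at r4c3. So r4c3=8.
Step 42. [r4c4∈{9}] r4c4 is down to just 9, so r4c4=9.
Step 43. [r5c7∈{4}] only 4 remains possible at r5c7. So r5c7=4.
Step 44. [r1c7∈{3}] r1c7's peers cover all but 3. So r1c7=3.
Step 45. [r2c9∈{9}] only 9 remains possible at r2c9, so r2c9=9.
Step 46. [r9c7∈{8}] only 8 remains possible at r9c7 ⇒ r9c7=8.
Step 47. [r1c8∈{7}] r1c8 has the single candidate 7 ⇒ r1c8=7.
Step 48. [r3c9∈{8}] r3c9 is down to just 8. So r3c9=8.
Step 49. [r8c2∈{1}] nothing but 1 survives at r8c2. So r8c2=1.
Step 50. [r8c8∈{6}] r8c8 is down to just 6, so r8c8=6.
Step 51. [r4c1∈{1}] r4c1's peers cover all but 1 ⇒ r4c1=1.

Answer: 8 5 4 1 6 9 3 7 2 / 6 2 7 4 8 3 5 1 9 / 9 3 1 2 5 7 6 4 8 / 1 4 8 9 7 5 2 3 6 / 5 9 6 3 1 2 4 8 7 / 2 7 3 8 4 6 1 9 5 / 3 8 9 6 2 4 7 5 1 / 7 1 2 5 3 8 9 6 4 / 4 6 5 7 9 1 8 2 3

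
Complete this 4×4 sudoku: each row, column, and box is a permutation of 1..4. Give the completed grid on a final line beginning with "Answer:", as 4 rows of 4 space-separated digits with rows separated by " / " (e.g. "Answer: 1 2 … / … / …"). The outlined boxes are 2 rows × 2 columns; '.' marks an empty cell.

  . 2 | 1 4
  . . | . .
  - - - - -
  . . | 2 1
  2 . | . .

Step 1. [r2c3∈{3}] only 3 remains possible at r2c3, so r2c3=3.
Step 2. [r4c2∈{1,3,4}] in row 4, 1 fits only at r4c2 ⇒ r4c2=1.
Step 3. [r2c2∈{4}] r2c2's peers cover all but 4 ⇒ r2c2=4.
Step 4. [r1c1∈{3}] only 3 remains possible at r1c1 ⇒ r1c1=3.
Step 5. [r4c4∈{3}] only 3 remains possible at r4c4 ⇒ r4c4=3.
Step 6. [r2c4∈{2}] r2c4 is down to just 2, so r2c4=2.
Step 7. [r3c1∈{4}] nothing but 4 survives at r3c1, so r3c1=4.
Step 8. [r3c2∈{3}] r3c2's peers cover all but 3 ⇒ r3c2=3.
Step 9. [r4c3∈{4}] only 4 remains possible at r4c3 ⇒ r4c3=4.
Step 10. [r2c1∈{1}] only 1 remains possible at r2c1 ⇒ r2c1=1.

Answer: 3 2 1 4 / 1 4 3 2 / 4 3 2 1 / 2 1 4 3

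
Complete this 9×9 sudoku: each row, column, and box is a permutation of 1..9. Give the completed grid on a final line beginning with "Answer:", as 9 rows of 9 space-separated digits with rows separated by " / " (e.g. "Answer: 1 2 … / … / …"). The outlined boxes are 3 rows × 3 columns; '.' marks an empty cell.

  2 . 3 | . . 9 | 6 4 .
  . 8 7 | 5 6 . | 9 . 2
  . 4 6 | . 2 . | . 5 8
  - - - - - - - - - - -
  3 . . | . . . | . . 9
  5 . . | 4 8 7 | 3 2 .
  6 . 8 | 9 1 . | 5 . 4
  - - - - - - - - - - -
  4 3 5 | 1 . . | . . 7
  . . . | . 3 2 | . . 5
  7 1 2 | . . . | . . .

Step 1. [r8c3∈{9}] r8c3 has the single candidate 9 ⇒ r8c3=9.
Step 2. [r8c4∈{6,7,8}] 7 has one home in row 8: r8c4 ⇒ r8c4=7.
Step 3. [r9c5∈{4,5,9}] across col 5, 4 lands solely at r9c5 ⇒ r9c5=4.
Step 4. [r9c7∈{8}] r9c7's peers cover all but 8 ⇒ r9c7=8.
Step 5. [r9c4∈{6}] only 6 remains possible at r9c4 ⇒ r9c4=6.
Step 6. [r4c8∈{1,6,7,8}] r4c8 is the only open cell in row 4 admitting 8. So r4c8=8.
Step 7. [r1c9∈{1}] nothing but 1 survives at r1c9, so r1c9=1.
Step 8. [r4c7∈{1,7}] in box 6, 1 fits only at r4c7, so r4c7=1.
Step 9. [r2c1∈{1}] nothing but 1 survives at r2c1 ⇒ r2c1=1.
Step 10. [r2c8∈{3}] nothing but 3 survives at r2c8. So r2c8=3.
Step 11. [r7c8∈{6,9}] 6 has one home in row 7: r7c8 ⇒ r7c8=6.
Step 12. [r4c2∈{2,7}] 7 has one home in row 4: r4c2 ⇒ r4c2=7.
Step 13. [r3c4∈{3}] nothing but 3 survives at r3c4, so r3c4=3.
Step 14. [r4c6∈{5,6}] row 4 places 6 nowhere but r4c6, so r4c6=6.
Step 15. [r5c9∈{6}] only 6 remains possible at r5c9, so r5c9=6.
Step 16. [r5c3∈{1}] r5c3 has the single candidate 1 ⇒ r5c3=1.
Step 17. [r9c8∈{9}] only 9 remains possible at r9c8. So r9c8=9.
Step 18. [r8c2∈{6}] r8c2 is down to just 6. So r8c2=6.
Step 19. [r6c6∈{3}] nothing but 3 survives at r6c6 ⇒ r6c6=3.
Step 20. [r7c6∈{8}] nothing but 8 survives at r7c6. So r7c6=8.
Step 21. [r4c5∈{5}] nothing but 5 survives at r4c5, so r4c5=5.
Step 22. [r5c2∈{9}] r5c2's peers cover all but 9 ⇒ r5c2=9.
Step 23. [r2c6∈{4}] r2c6 is down to just 4 ⇒ r2c6=4.
Step 24. [r6c8∈{7}] only 7 remains possible at r6c8, so r6c8=7.
Step 25. [r9c6∈{5}] only 5 remains possible at r9c6, so r9c6=5.
Step 26. [r3c1∈{9}] r3c1 has the single candidate 9 ⇒ r3c1=9.
Step 27. [r8c7∈{4}] only 4 remains possible at r8c7. So r8c7=4.
Step 28. [r9c9∈{3}] r9c9's peers cover all but 3 ⇒ r9c9=3.
Step 29. [r4c3∈{4}] nothing but 4 survives at r4c3 ⇒ r4c3=4.
Step 30. [r3c6∈{1}] r3c6 is down to just 1 ⇒ r3c6=1.
Step 31. [r8c1∈{8}] r8c1 is down to just 8, so r8c1=8.
Step 32. [r3c7∈{7}] nothing but 7 survives at r3c7 ⇒ r3c7=7.
Step 33. [r1c4∈{8}] only 8 remains possible at r1c4. So r1c4=8.
Step 34. [r1c2∈{5}] nothing but 5 survives at r1c2 ⇒ r1c2=5.
Step 35. [r1c5∈{7}] only 7 remains possible at r1c5 ⇒ r1c5=7.
Step 36. [r6c2∈{2}] only 2 remains possible at r6c2, so r6c2=2.
Step 37. [r8c8∈{1}] r8c8's peers cover all but 1, so r8c8=1.
Step 38. [r4c4∈{2}] only 2 remains possible at r4c4. So r4c4=2.
Step 39. [r7c7∈{2}] nothing but 2 survives at r7c7 ⇒ r7c7=2.
Step 40. [r7c5∈{9}] only 9 remains possible at r7c5, so r7c5=9.

Answer: 2 5 3 8 7 9 6 4 1 / 1 8 7 5 6 4 9 3 2 / 9 4 6 3 2 1 7 5 8 / 3 7 4 2 5 6 1 8 9 / 5 9 1 4 8 7 3 2 6 / 6 2 8 9 1 3 5 7 4 / 4 3 5 1 9 8 2 6 7 / 8 6 9 7 3 2 4 1 5 / 7 1 2 6 4 5 8 9 3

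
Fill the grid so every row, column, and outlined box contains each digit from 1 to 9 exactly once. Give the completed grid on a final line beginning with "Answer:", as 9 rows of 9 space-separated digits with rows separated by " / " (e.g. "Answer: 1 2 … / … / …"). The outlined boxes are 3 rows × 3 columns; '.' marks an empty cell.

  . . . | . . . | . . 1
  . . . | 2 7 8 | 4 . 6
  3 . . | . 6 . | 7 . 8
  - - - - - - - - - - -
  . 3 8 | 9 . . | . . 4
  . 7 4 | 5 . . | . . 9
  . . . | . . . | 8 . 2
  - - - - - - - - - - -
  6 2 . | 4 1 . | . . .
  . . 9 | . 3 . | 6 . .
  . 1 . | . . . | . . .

Step 1. [r8c8∈{1,2,4,5,7,8}] across row 8, 1 lands solely at r8c8. So r8c8=1.
Step 2. [r2c8∈{3,5,9}] 3 has one home in row 2: r2c8. So r2c8=3.
Step 3. [r9c8∈{2,4,5,7,8,9}] 4 has one home in col 8: r9c8, so r9c8=4.
Step 4. [r9c7∈{2,3,5,9}] in box 9, 2 fits only at r9c7 ⇒ r9c7=2.
Step 5. [r8c6∈{2,5,7}] r8c6 is the only open cell in row 8 admitting 2, so r8c6=2.
Step 6. [r3c4∈{1}] nothing but 1 survives at r3c4 ⇒ r3c4=1.
Step 7. [r5c7∈{1,3}] r5c7 is the only open cell in box 6 admitting 3. So r5c7=3.
Step 8. [r5c8∈{6}] only 6 remains possible at r5c8 ⇒ r5c8=6.
Step 9. [r4c6∈{1,6,7}] r4c6 is the only open cell in row 4 admitting 6, so r4c6=6.
Step 10. [r7c8∈{5,7,8,9}] 8 has one home in row 7: r7c8, so r7c8=8.
Step 11. [r7c7∈{5,9}] in box 9, 9 fits only at r7c7, so r7c7=9.
Step 12. [r1c7∈{5}] only 5 remains possible at r1c7. So r1c7=5.
Step 13. [r9c5∈{5,8,9}] in col 5, 5 fits only at r9c5, so r9c5=5.
Step 14. [r1c5∈{4,9}] across col 5, 9 lands solely at r1c5. So r1c5=9.
Step 15. [r7c6∈{7}] nothing but 7 survives at r7c6, so r7c6=7.
Step 16. [r1c8∈{2}] only 2 remains possible at r1c8 ⇒ r1c8=2.
Step 17. [r8c4∈{8}] nothing but 8 survives at r8c4 ⇒ r8c4=8.
Step 18. [r1c2∈{4,6,8}] r1c2 is the only open cell in col 2 admitting 8 ⇒ r1c2=8.
Step 19. [r3c6∈{4,5}] 5 has one home in col 6: r3c6. So r3c6=5.
Step 20. [r1c6∈{3,4}] 4 has one home in box 2: r1c6. So r1c6=4.
Step 21. [r1c1∈{7}] r1c1's peers cover all but 7 ⇒ r1c1=7.
Step 22. [r6c2∈{5,6,9}] across col 2, 6 lands solely at r6c2, so r6c2=6.
Step 23. [r6c1∈{1,5,9}] in row 6, 9 fits only at r6c1. So r6c1=9.
Step 24. [r5c6∈{1}] r5c6's peers cover all but 1. So r5c6=1.
Step 25. [r6c3∈{1,5}] row 6 places 1 nowhere but r6c3. So r6c3=1.
Step 26. [r4c1∈{2,5}] 5 has one home in box 4: r4c1 ⇒ r4c1=5.
Step 27. [r2c3∈{5}] r2c3 is down to just 5. So r2c3=5.
Step 28. [r3c2∈{4,9}] row 3 places 4 nowhere but r3c2 ⇒ r3c2=4.
Step 29. [r8c9∈{5,7}] in row 8, 7 fits only at r8c9. So r8c9=7.
Step 30. [r6c4∈{3,7}] across col 4, 7 lands solely at r6c4 ⇒ r6c4=7.
Step 31. [r7c3∈{3}] nothing but 3 survives at r7c3 ⇒ r7c3=3.
Step 32. [r5c1∈{2}] nothing but 2 survives at r5c1 ⇒ r5c1=2.
Step 33. [r4c8∈{7}] only 7 remains possible at r4c8 ⇒ r4c8=7.
Step 34. [r2c1∈{1}] only 1 remains possible at r2c1, so r2c1=1.
Step 35. [r7c9∈{5}] r7c9 has the single candidate 5. So r7c9=5.
Step 36. [r9c1∈{8}] nothing but 8 survives at r9c1, so r9c1=8.
Step 37. [r6c6∈{3}] r6c6 has the single candidate 3. So r6c6=3.
Step 38. [r9c6∈{9}] only 9 remains possible at r9c6 ⇒ r9c6=9.
Step 39. [r9c3∈{7}] nothing but 7 survives at r9c3 ⇒ r9c3=7.
Step 40. [r1c3∈{6}] r1c3 has the single candidate 6 ⇒ r1c3=6.
Step 41. [r6c8∈{5}] nothing but 5 survives at r6c8 ⇒ r6c8=5.
Step 42. [r2c2∈{9}] r2c2 has the single candidate 9 ⇒ r2c2=9.
Step 43. [r8c2∈{5}] nothing but 5 survives at r8c2 ⇒ r8c2=5.
Step 44. [r9c4∈{6}] r9c4's peers cover all but 6 ⇒ r9c4=6.
Step 45. [r4c5∈{2}] nothing but 2 survives at r4c5, so r4c5=2.
Step 46. [r1c4∈{3}] r1c4 is down to just 3 ⇒ r1c4=3.
Step 47. [r3c8∈{9}] nothing but 9 survives at r3c8 ⇒ r3c8=9.
Step 48. [r4c7∈{1}] nothing but 1 survives at r4c7 ⇒ r4c7=1.
Step 49. [r8c1∈{4}] nothing but 4 survives at r8c1. So r8c1=4.
Step 50. [r5c5∈{8}] r5c5's peers cover all but 8 ⇒ r5c5=8.
Step 51. [r9c9∈{3}] r9c9's peers cover all but 3. So r9c9=3.
Step 52. [r3c3∈{2}] nothing but 2 survives at r3c3 ⇒ r3c3=2.
Step 53. [r6c5∈{4}] r6c5 has the single candidate 4 ⇒ r6c5=4.

Answer: 7 8 6 3 9 4 5 2 1 / 1 9 5 2 7 8 4 3 6 / 3 4 2 1 6 5 7 9 8 / 5 3 8 9 2 6 1 7 4 / 2 7 4 5 8 1 3 6 9 / 9 6 1 7 4 3 8 5 2 / 6 2 3 4 1 7 9 8 5 / 4 5 9 8 3 2 6 1 7 / 8 1 7 6 5 9 2 4 3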